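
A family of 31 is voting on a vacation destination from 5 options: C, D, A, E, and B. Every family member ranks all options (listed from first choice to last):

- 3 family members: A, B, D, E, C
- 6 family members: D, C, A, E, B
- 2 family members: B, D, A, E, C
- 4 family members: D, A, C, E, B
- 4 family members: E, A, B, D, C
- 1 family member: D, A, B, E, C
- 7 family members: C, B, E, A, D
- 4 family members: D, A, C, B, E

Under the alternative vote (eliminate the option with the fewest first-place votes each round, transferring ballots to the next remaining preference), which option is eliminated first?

B

Round 1: C 7, D 15, A 3, E 4, B 2. Eliminate B.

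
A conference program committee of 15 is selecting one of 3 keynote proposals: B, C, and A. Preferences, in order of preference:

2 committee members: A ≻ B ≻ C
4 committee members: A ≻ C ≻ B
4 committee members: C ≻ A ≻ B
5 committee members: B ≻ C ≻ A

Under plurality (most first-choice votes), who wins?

A

First-place votes: B 5, C 4, A 6.
A has the most first-place votes.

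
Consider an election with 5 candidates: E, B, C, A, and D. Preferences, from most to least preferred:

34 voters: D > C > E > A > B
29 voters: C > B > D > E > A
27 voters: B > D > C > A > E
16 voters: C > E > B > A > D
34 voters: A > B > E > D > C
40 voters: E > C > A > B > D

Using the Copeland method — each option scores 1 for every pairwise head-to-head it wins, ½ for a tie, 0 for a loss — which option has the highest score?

C

E: beats A; ties B and D; loses to C → score 2.
B: beats D; ties E; loses to C and A → score 1.5.
C: beats E, B, and A; loses to D → score 3.
A: beats B; ties D; loses to E and C → score 1.5.
D: beats C; ties E and A; loses to B → score 2.
C has the best pairwise record.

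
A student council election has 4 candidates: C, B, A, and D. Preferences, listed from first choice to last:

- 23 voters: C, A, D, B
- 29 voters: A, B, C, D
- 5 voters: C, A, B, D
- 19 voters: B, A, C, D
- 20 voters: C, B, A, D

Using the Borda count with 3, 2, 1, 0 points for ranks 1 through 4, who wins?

C: 23·3 + 29·1 + 5·3 + 19·1 + 20·3 = 192
B: 23·0 + 29·2 + 5·1 + 19·3 + 20·2 = 160
A: 23·2 + 29·3 + 5·2 + 19·2 + 20·1 = 201
D: 23·1 + 29·0 + 5·0 + 19·0 + 20·0 = 23
A has the highest Borda score (201).

A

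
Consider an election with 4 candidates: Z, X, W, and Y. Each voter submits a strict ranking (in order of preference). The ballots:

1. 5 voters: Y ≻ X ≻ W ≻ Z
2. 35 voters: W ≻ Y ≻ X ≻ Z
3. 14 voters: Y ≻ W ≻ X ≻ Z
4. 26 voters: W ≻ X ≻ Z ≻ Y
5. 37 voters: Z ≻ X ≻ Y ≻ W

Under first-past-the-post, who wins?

W

First-place votes: Z 37, X 0, W 61, Y 19.
W has the most first-place votes.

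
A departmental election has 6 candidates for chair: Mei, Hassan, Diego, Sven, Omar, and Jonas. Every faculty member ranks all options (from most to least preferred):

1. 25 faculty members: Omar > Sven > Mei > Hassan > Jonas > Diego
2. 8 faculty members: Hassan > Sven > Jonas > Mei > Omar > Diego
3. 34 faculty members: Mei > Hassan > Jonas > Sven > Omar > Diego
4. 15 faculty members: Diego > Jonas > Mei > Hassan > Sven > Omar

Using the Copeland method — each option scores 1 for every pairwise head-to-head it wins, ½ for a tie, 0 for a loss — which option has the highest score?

Mei: beats Hassan, Diego, Sven, Omar, and Jonas → score 5.
Hassan: beats Diego, Sven, Omar, and Jonas; loses to Mei → score 4.
Diego: loses to Mei, Hassan, Sven, Omar, and Jonas → score 0.
Sven: beats Diego and Omar; loses to Mei, Hassan, and Jonas → score 2.
Omar: beats Diego; loses to Mei, Hassan, Sven, and Jonas → score 1.
Jonas: beats Diego, Sven, and Omar; loses to Mei and Hassan → score 3.
Mei has the best pairwise record.

Mei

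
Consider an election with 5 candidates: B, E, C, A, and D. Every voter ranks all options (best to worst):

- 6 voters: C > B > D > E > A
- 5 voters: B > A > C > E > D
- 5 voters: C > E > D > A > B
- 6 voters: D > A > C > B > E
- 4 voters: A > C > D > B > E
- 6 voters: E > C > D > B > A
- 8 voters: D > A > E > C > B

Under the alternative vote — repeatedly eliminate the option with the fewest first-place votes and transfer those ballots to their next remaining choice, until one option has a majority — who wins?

Round 1: B 5, E 6, C 11, A 4, D 14. Eliminate A.
Round 2: B 5, E 6, C 15, D 14. Eliminate B.
Round 3: E 6, C 20, D 14. Eliminate E.
Round 4: C 26, D 14. C has a majority.

C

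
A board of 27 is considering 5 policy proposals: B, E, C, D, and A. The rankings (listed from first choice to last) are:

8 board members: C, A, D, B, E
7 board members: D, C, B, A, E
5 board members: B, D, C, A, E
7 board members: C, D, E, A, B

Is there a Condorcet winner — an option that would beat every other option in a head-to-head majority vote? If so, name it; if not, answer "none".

C vs B: 22–5 for C.
C vs E: 27–0 for C.
C vs D: 15–12 for C.
C vs A: 27–0 for C.
C beats every other option head-to-head.

C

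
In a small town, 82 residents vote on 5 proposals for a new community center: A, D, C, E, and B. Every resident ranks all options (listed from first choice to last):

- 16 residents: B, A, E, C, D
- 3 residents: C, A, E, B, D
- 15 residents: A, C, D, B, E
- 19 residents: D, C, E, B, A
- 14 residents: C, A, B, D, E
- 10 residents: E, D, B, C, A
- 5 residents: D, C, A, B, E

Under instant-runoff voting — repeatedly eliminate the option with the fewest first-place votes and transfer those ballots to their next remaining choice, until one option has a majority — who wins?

C

Round 1: A 15, D 24, C 17, E 10, B 16. Eliminate E.
Round 2: A 15, D 34, C 17, B 16. Eliminate A.
Round 3: D 34, C 32, B 16. Eliminate B.
Round 4: D 34, C 48. C has a majority.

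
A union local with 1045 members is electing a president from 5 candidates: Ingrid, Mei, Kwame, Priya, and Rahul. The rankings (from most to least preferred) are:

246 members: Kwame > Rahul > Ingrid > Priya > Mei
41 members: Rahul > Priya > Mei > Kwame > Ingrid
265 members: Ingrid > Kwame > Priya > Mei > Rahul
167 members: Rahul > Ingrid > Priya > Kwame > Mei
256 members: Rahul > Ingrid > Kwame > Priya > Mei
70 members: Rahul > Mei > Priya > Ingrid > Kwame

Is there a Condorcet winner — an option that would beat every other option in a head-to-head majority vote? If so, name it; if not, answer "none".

Rahul vs Ingrid: 780–265 for Rahul.
Rahul vs Mei: 780–265 for Rahul.
Rahul vs Kwame: 534–511 for Rahul.
Rahul vs Priya: 780–265 for Rahul.
Rahul beats every other option head-to-head.

Rahul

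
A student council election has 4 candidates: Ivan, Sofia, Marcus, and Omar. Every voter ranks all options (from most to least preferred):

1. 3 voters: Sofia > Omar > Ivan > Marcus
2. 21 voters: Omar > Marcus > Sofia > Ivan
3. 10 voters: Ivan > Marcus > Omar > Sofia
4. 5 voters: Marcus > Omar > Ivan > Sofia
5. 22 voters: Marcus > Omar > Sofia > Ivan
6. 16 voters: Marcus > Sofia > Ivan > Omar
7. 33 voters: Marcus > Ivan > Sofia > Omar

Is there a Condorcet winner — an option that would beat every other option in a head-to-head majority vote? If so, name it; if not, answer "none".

Marcus

Marcus vs Ivan: 97–13 for Marcus.
Marcus vs Sofia: 107–3 for Marcus.
Marcus vs Omar: 86–24 for Marcus.
Marcus beats every other option head-to-head.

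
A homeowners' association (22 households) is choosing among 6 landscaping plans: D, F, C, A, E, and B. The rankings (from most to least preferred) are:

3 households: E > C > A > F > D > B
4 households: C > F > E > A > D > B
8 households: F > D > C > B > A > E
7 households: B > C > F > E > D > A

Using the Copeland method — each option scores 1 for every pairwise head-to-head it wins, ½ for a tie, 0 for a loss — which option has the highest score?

C

D: beats A and B; loses to F, C, and E → score 2.
F: beats D, A, E, and B; loses to C → score 4.
C: beats D, F, A, E, and B → score 5.
A: loses to D, F, C, E, and B → score 0.
E: beats D and A; loses to F, C, and B → score 2.
B: beats A and E; loses to D, F, and C → score 2.
C has the best pairwise record.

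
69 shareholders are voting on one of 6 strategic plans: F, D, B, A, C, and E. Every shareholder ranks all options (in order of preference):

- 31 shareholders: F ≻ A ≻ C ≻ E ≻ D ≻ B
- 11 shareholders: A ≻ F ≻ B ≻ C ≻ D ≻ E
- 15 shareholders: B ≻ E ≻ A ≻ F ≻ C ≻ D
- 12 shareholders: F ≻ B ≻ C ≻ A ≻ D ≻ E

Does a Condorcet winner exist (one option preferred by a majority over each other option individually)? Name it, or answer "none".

F

F vs D: 69–0 for F.
F vs B: 54–15 for F.
F vs A: 43–26 for F.
F vs C: 69–0 for F.
F vs E: 54–15 for F.
F beats every other option head-to-head.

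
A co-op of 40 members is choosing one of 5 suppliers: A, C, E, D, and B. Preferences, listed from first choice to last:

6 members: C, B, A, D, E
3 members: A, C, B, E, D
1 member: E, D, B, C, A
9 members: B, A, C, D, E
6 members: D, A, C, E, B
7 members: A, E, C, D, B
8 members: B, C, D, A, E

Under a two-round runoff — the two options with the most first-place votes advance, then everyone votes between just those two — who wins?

B

Round 1 first-place votes: A 10, C 6, E 1, D 6, B 17.
B and A advance.
Runoff: B is preferred to A by 24 voters; A by 16.
B wins the runoff.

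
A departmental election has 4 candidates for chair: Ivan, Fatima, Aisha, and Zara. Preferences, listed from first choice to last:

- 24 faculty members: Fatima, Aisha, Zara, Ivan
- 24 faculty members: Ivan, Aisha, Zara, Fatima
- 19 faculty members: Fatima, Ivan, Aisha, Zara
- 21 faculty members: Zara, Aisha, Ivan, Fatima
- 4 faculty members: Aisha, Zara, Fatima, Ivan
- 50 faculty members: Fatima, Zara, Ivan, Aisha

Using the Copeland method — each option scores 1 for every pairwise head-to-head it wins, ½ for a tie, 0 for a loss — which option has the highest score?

Ivan: beats Aisha; loses to Fatima and Zara → score 1.
Fatima: beats Ivan, Aisha, and Zara → score 3.
Aisha: ties Zara; loses to Ivan and Fatima → score 0.5.
Zara: beats Ivan; ties Aisha; loses to Fatima → score 1.5.
Fatima has the best pairwise record.

Fatima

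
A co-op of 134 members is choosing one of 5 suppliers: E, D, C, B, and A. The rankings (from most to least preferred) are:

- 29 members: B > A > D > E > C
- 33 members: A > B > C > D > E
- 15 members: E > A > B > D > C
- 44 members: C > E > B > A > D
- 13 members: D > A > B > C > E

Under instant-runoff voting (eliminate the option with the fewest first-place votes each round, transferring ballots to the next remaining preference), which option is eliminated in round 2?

E

Round 1: E 15, D 13, C 44, B 29, A 33. Eliminate D.
Round 2: E 15, C 44, B 29, A 46. Eliminate E.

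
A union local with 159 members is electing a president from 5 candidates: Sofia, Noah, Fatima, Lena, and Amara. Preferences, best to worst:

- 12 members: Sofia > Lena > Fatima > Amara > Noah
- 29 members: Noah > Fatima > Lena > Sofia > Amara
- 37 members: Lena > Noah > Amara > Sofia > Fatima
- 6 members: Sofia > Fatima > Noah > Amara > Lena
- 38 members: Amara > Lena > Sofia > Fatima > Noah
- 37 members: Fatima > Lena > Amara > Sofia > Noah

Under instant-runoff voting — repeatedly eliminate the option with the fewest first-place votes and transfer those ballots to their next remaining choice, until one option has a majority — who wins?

Round 1: Sofia 18, Noah 29, Fatima 37, Lena 37, Amara 38. Eliminate Sofia.
Round 2: Noah 29, Fatima 43, Lena 49, Amara 38. Eliminate Noah.
Round 3: Fatima 72, Lena 49, Amara 38. Eliminate Amara.
Round 4: Fatima 72, Lena 87. Lena has a majority.

Lena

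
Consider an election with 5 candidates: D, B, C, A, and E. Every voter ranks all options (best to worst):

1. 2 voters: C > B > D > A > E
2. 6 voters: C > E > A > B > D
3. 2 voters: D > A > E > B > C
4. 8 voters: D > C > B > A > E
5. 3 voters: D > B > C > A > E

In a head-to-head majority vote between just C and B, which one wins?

C

Voters preferring C to B: 16; preferring B to C: 5.
C wins the head-to-head.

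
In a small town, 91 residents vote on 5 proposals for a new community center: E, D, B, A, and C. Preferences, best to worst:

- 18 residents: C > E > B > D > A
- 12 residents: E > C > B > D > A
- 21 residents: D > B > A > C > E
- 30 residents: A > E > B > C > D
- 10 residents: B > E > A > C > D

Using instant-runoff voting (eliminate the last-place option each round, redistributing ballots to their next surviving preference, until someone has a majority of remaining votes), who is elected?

Round 1: E 12, D 21, B 10, A 30, C 18. Eliminate B.
Round 2: E 22, D 21, A 30, C 18. Eliminate C.
Round 3: E 40, D 21, A 30. Eliminate D.
Round 4: E 40, A 51. A has a majority.

A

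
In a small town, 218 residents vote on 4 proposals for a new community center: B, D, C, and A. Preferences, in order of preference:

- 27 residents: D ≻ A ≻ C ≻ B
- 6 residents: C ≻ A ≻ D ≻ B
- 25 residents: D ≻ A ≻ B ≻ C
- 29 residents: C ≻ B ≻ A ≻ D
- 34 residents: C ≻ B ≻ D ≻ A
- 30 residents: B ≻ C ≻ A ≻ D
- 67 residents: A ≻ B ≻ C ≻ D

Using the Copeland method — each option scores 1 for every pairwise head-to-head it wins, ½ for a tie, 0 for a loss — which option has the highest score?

A

B: beats D and C; loses to A → score 2.
D: loses to B, C, and A → score 0.
C: beats D; loses to B and A → score 1.
A: beats B, D, and C → score 3.
A has the best pairwise record.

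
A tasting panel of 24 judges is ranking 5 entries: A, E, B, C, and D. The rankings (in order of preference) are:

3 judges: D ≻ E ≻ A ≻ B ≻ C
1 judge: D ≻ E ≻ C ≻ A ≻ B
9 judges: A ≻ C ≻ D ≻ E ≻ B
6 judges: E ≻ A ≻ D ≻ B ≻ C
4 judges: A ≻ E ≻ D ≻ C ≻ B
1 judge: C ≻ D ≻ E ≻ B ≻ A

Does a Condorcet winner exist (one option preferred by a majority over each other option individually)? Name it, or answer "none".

A

A vs E: 13–11 for A.
A vs B: 23–1 for A.
A vs C: 22–2 for A.
A vs D: 19–5 for A.
A beats every other option head-to-head.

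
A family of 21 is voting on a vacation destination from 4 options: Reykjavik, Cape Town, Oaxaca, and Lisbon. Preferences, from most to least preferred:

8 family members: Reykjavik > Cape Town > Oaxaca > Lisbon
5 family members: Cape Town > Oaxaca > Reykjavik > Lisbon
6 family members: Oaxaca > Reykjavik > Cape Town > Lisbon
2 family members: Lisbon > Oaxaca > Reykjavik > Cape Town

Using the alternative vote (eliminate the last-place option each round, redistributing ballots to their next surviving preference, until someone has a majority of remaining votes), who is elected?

Oaxaca

Round 1: Reykjavik 8, Cape Town 5, Oaxaca 6, Lisbon 2. Eliminate Lisbon.
Round 2: Reykjavik 8, Cape Town 5, Oaxaca 8. Eliminate Cape Town.
Round 3: Reykjavik 8, Oaxaca 13. Oaxaca has a majority.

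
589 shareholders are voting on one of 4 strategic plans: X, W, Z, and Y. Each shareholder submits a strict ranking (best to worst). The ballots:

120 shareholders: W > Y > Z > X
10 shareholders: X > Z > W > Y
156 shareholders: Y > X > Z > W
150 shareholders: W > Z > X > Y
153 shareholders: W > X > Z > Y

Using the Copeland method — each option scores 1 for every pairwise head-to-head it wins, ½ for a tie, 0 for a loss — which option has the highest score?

W

X: beats Z and Y; loses to W → score 2.
W: beats X, Z, and Y → score 3.
Z: beats Y; loses to X and W → score 1.
Y: loses to X, W, and Z → score 0.
W has the best pairwise record.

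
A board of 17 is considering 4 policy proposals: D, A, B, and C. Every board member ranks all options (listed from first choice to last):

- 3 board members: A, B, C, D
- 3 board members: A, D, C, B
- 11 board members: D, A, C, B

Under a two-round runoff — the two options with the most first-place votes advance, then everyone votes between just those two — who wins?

D

Round 1 first-place votes: D 11, A 6, B 0, C 0.
D and A advance.
Runoff: D is preferred to A by 11 voters; A by 6.
D wins the runoff.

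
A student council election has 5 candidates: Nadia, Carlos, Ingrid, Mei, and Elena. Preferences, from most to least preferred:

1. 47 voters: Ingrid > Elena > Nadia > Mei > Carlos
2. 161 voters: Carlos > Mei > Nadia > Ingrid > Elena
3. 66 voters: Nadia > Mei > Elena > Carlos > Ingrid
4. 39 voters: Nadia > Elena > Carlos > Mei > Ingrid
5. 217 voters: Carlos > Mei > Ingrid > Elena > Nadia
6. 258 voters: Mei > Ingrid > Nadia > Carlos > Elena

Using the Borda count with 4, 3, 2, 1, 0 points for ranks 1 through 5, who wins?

Nadia: 47·2 + 161·2 + 66·4 + 39·4 + 217·0 + 258·2 = 1352
Carlos: 47·0 + 161·4 + 66·1 + 39·2 + 217·4 + 258·1 = 1914
Ingrid: 47·4 + 161·1 + 66·0 + 39·0 + 217·2 + 258·3 = 1557
Mei: 47·1 + 161·3 + 66·3 + 39·1 + 217·3 + 258·4 = 2450
Elena: 47·3 + 161·0 + 66·2 + 39·3 + 217·1 + 258·0 = 607
Mei has the highest Borda score (2450).

Mei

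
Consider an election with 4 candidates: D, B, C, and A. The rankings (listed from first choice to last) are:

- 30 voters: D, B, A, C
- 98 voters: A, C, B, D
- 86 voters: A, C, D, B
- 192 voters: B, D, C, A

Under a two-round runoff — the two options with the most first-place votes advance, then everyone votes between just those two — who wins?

B

Round 1 first-place votes: D 30, B 192, C 0, A 184.
B and A advance.
Runoff: B is preferred to A by 222 voters; A by 184.
B wins the runoff.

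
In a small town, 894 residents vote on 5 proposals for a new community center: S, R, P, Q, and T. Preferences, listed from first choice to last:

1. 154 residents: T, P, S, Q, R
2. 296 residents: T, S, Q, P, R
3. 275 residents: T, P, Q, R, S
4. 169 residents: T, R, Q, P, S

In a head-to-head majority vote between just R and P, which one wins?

Voters preferring R to P: 169; preferring P to R: 725.
P wins the head-to-head.

P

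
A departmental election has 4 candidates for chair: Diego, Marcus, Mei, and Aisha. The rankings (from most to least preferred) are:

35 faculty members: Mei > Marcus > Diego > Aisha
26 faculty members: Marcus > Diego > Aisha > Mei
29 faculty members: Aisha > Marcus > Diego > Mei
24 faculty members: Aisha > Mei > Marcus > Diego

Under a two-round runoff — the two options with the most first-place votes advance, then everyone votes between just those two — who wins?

Aisha

Round 1 first-place votes: Diego 0, Marcus 26, Mei 35, Aisha 53.
Aisha and Mei advance.
Runoff: Aisha is preferred to Mei by 79 voters; Mei by 35.
Aisha wins the runoff.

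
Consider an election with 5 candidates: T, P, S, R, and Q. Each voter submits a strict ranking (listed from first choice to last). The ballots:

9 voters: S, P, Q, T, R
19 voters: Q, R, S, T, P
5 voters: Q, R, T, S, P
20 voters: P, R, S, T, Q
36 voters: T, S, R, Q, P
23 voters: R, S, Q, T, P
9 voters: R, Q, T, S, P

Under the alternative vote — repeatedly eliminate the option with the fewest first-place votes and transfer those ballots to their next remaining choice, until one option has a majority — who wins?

R

Round 1: T 36, P 20, S 9, R 32, Q 24. Eliminate S.
Round 2: T 36, P 29, R 32, Q 24. Eliminate Q.
Round 3: T 36, P 29, R 56. Eliminate P.
Round 4: T 45, R 76. R has a majority.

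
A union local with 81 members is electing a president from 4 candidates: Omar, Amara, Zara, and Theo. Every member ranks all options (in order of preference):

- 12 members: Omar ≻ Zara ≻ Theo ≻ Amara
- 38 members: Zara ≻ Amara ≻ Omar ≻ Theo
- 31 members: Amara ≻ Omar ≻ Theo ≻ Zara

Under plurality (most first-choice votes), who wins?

Zara

First-place votes: Omar 12, Amara 31, Zara 38, Theo 0.
Zara has the most first-place votes.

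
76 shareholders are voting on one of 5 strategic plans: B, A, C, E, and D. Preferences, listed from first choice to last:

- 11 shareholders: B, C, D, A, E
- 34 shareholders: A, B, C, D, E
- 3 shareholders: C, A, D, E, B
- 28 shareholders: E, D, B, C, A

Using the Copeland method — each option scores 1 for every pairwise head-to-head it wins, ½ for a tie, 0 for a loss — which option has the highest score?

B

B: beats A, C, E, and D → score 4.
A: beats E; loses to B, C, and D → score 1.
C: beats A, E, and D; loses to B → score 3.
E: loses to B, A, C, and D → score 0.
D: beats A and E; loses to B and C → score 2.
B has the best pairwise record.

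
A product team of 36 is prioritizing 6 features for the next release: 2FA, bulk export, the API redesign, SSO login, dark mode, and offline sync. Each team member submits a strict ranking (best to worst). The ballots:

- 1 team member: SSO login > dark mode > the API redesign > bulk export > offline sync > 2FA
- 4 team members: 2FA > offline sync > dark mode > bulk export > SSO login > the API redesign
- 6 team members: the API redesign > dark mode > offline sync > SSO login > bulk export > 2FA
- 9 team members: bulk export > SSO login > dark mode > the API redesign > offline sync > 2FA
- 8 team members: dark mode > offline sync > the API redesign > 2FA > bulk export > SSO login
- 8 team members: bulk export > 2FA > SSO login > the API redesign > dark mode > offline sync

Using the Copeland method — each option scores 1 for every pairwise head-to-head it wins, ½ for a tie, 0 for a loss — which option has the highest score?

2FA: beats SSO login; loses to bulk export, the API redesign, dark mode, and offline sync → score 1.
bulk export: beats 2FA, the API redesign, and SSO login; ties offline sync; loses to dark mode → score 3.5.
the API redesign: beats 2FA and offline sync; loses to bulk export, SSO login, and dark mode → score 2.
SSO login: beats the API redesign; ties dark mode and offline sync; loses to 2FA and bulk export → score 2.
dark mode: beats 2FA, bulk export, the API redesign, and offline sync; ties SSO login → score 4.5.
offline sync: beats 2FA; ties bulk export and SSO login; loses to the API redesign and dark mode → score 2.
dark mode has the best pairwise record.

dark mode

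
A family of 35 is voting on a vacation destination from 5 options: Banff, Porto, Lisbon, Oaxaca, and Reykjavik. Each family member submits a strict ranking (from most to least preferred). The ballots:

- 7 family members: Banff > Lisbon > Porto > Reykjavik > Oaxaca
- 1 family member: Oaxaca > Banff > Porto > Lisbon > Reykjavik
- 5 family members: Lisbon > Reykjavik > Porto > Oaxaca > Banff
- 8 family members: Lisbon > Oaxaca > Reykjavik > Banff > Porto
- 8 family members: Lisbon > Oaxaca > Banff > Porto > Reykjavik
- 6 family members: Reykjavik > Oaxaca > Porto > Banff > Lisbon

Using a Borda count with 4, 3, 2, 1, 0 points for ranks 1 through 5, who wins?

Banff: 7·4 + 1·3 + 5·0 + 8·1 + 8·2 + 6·1 = 61
Porto: 7·2 + 1·2 + 5·2 + 8·0 + 8·1 + 6·2 = 46
Lisbon: 7·3 + 1·1 + 5·4 + 8·4 + 8·4 + 6·0 = 106
Oaxaca: 7·0 + 1·4 + 5·1 + 8·3 + 8·3 + 6·3 = 75
Reykjavik: 7·1 + 1·0 + 5·3 + 8·2 + 8·0 + 6·4 = 62
Lisbon has the highest Borda score (106).

Lisbon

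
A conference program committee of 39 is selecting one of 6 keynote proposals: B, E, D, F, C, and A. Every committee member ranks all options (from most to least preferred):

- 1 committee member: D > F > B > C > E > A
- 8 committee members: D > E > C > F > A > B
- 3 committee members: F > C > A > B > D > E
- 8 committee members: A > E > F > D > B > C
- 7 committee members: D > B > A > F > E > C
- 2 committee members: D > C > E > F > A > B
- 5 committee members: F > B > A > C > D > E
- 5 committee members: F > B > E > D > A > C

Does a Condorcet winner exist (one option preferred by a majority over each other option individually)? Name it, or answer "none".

F

F vs B: 32–7 for F.
F vs E: 21–18 for F.
F vs D: 21–18 for F.
F vs C: 29–10 for F.
F vs A: 24–15 for F.
F beats every other option head-to-head.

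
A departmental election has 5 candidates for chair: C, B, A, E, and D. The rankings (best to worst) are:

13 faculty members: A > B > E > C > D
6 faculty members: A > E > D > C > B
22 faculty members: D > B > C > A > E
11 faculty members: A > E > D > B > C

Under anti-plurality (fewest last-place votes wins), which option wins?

Last-place votes: C 11, B 6, A 0, E 22, D 13.
A is ranked last by the fewest voters, so A wins.

A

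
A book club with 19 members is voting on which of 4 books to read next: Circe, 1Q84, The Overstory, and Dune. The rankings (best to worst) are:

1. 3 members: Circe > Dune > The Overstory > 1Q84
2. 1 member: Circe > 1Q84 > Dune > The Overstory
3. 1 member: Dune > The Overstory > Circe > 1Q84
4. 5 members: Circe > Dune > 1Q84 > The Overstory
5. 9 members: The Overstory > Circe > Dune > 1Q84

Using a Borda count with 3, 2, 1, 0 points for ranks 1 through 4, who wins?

Circe: 3·3 + 1·3 + 1·1 + 5·3 + 9·2 = 46
1Q84: 3·0 + 1·2 + 1·0 + 5·1 + 9·0 = 7
The Overstory: 3·1 + 1·0 + 1·2 + 5·0 + 9·3 = 32
Dune: 3·2 + 1·1 + 1·3 + 5·2 + 9·1 = 29
Circe has the highest Borda score (46).

Circe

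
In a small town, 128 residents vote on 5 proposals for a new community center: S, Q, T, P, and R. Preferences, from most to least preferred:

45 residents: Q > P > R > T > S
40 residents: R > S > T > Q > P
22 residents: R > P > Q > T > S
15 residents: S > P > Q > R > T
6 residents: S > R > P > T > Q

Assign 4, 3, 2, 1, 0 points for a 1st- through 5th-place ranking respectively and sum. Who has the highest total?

S: 45·0 + 40·3 + 22·0 + 15·4 + 6·4 = 204
Q: 45·4 + 40·1 + 22·2 + 15·2 + 6·0 = 294
T: 45·1 + 40·2 + 22·1 + 15·0 + 6·1 = 153
P: 45·3 + 40·0 + 22·3 + 15·3 + 6·2 = 258
R: 45·2 + 40·4 + 22·4 + 15·1 + 6·3 = 371
R has the highest Borda score (371).

R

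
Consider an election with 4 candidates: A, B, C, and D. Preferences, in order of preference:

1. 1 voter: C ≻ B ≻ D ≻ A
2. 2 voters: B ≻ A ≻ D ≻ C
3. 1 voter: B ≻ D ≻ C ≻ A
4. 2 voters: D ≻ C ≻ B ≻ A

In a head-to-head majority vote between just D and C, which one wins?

Voters preferring D to C: 5; preferring C to D: 1.
D wins the head-to-head.

D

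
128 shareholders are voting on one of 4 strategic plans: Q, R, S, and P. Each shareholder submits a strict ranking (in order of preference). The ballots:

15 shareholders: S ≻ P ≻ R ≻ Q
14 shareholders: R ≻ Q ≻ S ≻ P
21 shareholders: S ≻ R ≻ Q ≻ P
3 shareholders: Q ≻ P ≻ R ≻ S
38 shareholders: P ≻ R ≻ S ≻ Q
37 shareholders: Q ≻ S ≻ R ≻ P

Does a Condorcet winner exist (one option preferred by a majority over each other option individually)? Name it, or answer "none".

S vs Q: 74–54 for S.
S vs R: 73–55 for S.
S vs P: 87–41 for S.
S beats every other option head-to-head.

S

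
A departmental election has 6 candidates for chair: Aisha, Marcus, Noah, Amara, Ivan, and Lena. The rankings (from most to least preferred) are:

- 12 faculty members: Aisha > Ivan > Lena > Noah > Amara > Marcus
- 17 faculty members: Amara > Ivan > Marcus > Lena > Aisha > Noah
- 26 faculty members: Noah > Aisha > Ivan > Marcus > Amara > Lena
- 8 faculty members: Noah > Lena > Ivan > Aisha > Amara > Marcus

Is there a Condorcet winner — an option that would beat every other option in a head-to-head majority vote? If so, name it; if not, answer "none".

Noah

Noah vs Aisha: 34–29 for Noah.
Noah vs Marcus: 46–17 for Noah.
Noah vs Amara: 46–17 for Noah.
Noah vs Ivan: 34–29 for Noah.
Noah vs Lena: 34–29 for Noah.
Noah beats every other option head-to-head.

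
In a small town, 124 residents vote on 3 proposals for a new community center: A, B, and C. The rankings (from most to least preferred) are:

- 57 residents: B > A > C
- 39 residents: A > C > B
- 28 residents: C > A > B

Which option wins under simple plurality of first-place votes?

First-place votes: A 39, B 57, C 28.
B has the most first-place votes.

B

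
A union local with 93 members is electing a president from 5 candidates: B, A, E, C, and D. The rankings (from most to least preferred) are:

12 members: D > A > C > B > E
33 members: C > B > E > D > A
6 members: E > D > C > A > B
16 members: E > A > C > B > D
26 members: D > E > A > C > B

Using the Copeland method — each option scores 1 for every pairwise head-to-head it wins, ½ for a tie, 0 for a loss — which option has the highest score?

E

B: beats D; loses to A, E, and C → score 1.
A: beats B and C; loses to E and D → score 2.
E: beats B, A, C, and D → score 4.
C: beats B and D; loses to A and E → score 2.
D: beats A; loses to B, E, and C → score 1.
E has the best pairwise record.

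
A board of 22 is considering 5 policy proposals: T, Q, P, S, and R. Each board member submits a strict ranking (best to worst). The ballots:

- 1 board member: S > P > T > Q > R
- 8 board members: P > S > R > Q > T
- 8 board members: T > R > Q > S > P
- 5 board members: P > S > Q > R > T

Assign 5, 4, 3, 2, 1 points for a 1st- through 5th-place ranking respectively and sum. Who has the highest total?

T: 1·3 + 8·1 + 8·5 + 5·1 = 56
Q: 1·2 + 8·2 + 8·3 + 5·3 = 57
P: 1·4 + 8·5 + 8·1 + 5·5 = 77
S: 1·5 + 8·4 + 8·2 + 5·4 = 73
R: 1·1 + 8·3 + 8·4 + 5·2 = 67
P has the highest Borda score (77).

P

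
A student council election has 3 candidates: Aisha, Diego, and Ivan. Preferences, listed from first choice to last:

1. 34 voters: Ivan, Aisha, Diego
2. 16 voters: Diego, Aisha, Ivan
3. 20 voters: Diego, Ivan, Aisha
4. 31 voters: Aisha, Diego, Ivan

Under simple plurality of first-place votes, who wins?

First-place votes: Aisha 31, Diego 36, Ivan 34.
Diego has the most first-place votes.

Diego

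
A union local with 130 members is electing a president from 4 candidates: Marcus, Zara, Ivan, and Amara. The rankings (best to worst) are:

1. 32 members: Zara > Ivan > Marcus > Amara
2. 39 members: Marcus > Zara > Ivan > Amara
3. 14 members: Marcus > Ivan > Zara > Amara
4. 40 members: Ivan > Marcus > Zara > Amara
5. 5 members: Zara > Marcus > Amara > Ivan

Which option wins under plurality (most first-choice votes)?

First-place votes: Marcus 53, Zara 37, Ivan 40, Amara 0.
Marcus has the most first-place votes.

Marcus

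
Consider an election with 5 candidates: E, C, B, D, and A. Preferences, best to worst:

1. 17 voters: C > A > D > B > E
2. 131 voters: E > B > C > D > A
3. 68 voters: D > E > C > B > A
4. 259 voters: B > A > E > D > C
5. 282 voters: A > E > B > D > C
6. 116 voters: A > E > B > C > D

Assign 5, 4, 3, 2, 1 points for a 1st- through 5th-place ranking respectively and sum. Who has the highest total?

E

E: 17·1 + 131·5 + 68·4 + 259·3 + 282·4 + 116·4 = 3313
C: 17·5 + 131·3 + 68·3 + 259·1 + 282·1 + 116·2 = 1455
B: 17·2 + 131·4 + 68·2 + 259·5 + 282·3 + 116·3 = 3183
D: 17·3 + 131·2 + 68·5 + 259·2 + 282·2 + 116·1 = 1851
A: 17·4 + 131·1 + 68·1 + 259·4 + 282·5 + 116·5 = 3293
E has the highest Borda score (3313).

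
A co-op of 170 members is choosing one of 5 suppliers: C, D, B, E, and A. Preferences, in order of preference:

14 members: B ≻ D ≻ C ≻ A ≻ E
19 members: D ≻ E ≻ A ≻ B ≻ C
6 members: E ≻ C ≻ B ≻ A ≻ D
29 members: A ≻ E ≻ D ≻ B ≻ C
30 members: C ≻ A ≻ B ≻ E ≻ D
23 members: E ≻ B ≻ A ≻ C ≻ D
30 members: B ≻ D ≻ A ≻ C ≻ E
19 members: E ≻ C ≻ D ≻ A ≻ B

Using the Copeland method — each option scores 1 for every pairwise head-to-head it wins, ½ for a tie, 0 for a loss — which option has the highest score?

C: loses to D, B, E, and A → score 0.
D: beats C; loses to B, E, and A → score 1.
B: beats C and D; loses to E and A → score 2.
E: beats C, D, and B; loses to A → score 3.
A: beats C, D, B, and E → score 4.
A has the best pairwise record.

A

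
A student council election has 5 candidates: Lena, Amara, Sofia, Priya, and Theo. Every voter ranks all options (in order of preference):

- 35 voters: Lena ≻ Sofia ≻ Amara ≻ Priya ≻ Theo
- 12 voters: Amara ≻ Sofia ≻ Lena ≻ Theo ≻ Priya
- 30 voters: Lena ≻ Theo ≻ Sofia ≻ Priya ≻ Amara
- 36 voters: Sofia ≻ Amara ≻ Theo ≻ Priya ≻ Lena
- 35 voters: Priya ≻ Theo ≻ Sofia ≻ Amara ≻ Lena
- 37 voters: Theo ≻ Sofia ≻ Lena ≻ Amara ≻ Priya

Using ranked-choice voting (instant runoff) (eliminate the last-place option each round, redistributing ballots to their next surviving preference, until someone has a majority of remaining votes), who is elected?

Theo

Round 1: Lena 65, Amara 12, Sofia 36, Priya 35, Theo 37. Eliminate Amara.
Round 2: Lena 65, Sofia 48, Priya 35, Theo 37. Eliminate Priya.
Round 3: Lena 65, Sofia 48, Theo 72. Eliminate Sofia.
Round 4: Lena 77, Theo 108. Theo has a majority.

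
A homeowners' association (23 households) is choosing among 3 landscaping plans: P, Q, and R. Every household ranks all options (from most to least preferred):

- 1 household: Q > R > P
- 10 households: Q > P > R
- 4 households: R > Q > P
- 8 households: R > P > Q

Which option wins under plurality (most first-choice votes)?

R

First-place votes: P 0, Q 11, R 12.
R has the most first-place votes.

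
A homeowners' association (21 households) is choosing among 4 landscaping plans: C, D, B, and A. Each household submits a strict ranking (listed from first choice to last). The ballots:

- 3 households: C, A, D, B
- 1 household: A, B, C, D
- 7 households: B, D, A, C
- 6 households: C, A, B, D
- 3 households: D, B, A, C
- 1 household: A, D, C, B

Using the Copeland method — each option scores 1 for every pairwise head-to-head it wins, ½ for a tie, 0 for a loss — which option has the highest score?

A

C: loses to D, B, and A → score 0.
D: beats C; loses to B and A → score 1.
B: beats C and D; loses to A → score 2.
A: beats C, D, and B → score 3.
A has the best pairwise record.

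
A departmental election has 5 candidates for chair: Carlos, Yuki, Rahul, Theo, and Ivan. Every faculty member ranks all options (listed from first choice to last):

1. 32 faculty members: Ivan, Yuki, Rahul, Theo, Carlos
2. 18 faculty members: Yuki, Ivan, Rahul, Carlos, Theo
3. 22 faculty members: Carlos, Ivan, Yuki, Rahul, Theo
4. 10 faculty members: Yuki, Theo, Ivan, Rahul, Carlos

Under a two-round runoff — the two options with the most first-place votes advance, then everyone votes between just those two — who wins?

Round 1 first-place votes: Carlos 22, Yuki 28, Rahul 0, Theo 0, Ivan 32.
Ivan and Yuki advance.
Runoff: Ivan is preferred to Yuki by 54 voters; Yuki by 28.
Ivan wins the runoff.

Ivan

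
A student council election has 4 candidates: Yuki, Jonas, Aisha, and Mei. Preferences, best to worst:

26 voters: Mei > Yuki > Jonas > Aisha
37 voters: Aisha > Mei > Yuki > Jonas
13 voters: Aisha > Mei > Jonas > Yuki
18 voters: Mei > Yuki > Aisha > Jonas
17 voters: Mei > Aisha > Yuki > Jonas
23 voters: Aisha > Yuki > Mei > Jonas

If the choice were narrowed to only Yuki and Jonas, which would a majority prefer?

Yuki

Voters preferring Yuki to Jonas: 121; preferring Jonas to Yuki: 13.
Yuki wins the head-to-head.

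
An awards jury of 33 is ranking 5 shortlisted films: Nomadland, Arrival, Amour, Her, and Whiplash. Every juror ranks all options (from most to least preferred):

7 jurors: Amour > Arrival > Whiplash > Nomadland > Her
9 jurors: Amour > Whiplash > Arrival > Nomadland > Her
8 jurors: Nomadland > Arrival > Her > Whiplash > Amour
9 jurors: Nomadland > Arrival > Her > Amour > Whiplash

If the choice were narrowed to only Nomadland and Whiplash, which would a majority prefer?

Nomadland

Voters preferring Nomadland to Whiplash: 17; preferring Whiplash to Nomadland: 16.
Nomadland wins the head-to-head.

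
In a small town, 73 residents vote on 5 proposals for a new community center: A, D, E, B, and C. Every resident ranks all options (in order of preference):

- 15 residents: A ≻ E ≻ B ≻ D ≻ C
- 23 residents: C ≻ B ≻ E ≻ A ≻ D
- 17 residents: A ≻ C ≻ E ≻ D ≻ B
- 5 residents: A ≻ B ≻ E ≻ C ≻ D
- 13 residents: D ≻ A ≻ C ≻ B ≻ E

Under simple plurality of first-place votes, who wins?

First-place votes: A 37, D 13, E 0, B 0, C 23.
A has the most first-place votes.

A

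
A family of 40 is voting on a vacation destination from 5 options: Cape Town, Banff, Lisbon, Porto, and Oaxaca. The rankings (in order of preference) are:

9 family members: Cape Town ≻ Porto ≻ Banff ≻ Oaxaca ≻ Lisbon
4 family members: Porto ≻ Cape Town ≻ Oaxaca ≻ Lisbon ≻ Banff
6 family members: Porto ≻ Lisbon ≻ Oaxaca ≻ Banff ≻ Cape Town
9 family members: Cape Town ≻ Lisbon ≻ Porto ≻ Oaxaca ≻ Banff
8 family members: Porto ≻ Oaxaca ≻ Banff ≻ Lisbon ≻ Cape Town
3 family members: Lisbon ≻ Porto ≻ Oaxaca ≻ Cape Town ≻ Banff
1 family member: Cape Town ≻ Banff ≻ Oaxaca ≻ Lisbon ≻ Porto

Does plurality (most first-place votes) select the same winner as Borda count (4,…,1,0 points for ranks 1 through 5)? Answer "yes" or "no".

no

Plurality — first-place votes: Cape Town 19, Banff 0, Lisbon 3, Porto 18, Oaxaca 0. Winner: Cape Town.
Borda — scores: Cape Town 91, Banff 43, Lisbon 70, Porto 126, Oaxaca 70. Winner: Porto.
The two methods disagree.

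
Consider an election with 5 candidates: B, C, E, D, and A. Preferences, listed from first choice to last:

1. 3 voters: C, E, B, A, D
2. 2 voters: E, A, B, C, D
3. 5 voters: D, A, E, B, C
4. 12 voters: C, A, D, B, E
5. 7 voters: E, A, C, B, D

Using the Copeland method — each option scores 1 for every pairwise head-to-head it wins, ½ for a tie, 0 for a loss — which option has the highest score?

C

B: loses to C, E, D, and A → score 0.
C: beats B, E, D, and A → score 4.
E: beats B; loses to C, D, and A → score 1.
D: beats B and E; loses to C and A → score 2.
A: beats B, E, and D; loses to C → score 3.
C has the best pairwise record.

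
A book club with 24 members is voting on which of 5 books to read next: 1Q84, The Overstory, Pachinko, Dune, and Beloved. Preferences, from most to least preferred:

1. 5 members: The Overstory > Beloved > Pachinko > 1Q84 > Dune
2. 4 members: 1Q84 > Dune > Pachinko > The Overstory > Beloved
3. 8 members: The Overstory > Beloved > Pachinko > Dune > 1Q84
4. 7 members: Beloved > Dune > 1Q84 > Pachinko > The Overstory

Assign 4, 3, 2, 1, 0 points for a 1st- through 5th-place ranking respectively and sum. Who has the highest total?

1Q84: 5·1 + 4·4 + 8·0 + 7·2 = 35
The Overstory: 5·4 + 4·1 + 8·4 + 7·0 = 56
Pachinko: 5·2 + 4·2 + 8·2 + 7·1 = 41
Dune: 5·0 + 4·3 + 8·1 + 7·3 = 41
Beloved: 5·3 + 4·0 + 8·3 + 7·4 = 67
Beloved has the highest Borda score (67).

Beloved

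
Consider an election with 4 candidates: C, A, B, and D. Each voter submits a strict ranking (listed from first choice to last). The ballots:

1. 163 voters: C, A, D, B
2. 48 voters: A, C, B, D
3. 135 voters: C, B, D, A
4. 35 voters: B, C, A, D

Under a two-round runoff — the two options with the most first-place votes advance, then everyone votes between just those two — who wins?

Round 1 first-place votes: C 298, A 48, B 35, D 0.
C and A advance.
Runoff: C is preferred to A by 333 voters; A by 48.
C wins the runoff.

C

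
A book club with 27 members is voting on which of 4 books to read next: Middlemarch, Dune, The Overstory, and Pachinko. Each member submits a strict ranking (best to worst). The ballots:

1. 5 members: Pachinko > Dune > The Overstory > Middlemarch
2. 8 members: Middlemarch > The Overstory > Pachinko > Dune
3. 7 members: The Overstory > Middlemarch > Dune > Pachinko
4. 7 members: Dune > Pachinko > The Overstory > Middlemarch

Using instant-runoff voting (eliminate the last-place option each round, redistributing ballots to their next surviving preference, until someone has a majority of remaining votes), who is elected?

Round 1: Middlemarch 8, Dune 7, The Overstory 7, Pachinko 5. Eliminate Pachinko.
Round 2: Middlemarch 8, Dune 12, The Overstory 7. Eliminate The Overstory.
Round 3: Middlemarch 15, Dune 12. Middlemarch has a majority.

Middlemarch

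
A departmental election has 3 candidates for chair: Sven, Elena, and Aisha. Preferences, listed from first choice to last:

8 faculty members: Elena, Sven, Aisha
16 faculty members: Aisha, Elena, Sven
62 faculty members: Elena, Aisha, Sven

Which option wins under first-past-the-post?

Elena

First-place votes: Sven 0, Elena 70, Aisha 16.
Elena has the most first-place votes.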